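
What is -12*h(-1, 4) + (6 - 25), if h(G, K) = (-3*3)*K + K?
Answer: 365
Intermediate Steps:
h(G, K) = -8*K (h(G, K) = -9*K + K = -8*K)
-12*h(-1, 4) + (6 - 25) = -(-96)*4 + (6 - 25) = -12*(-32) - 19 = 384 - 19 = 365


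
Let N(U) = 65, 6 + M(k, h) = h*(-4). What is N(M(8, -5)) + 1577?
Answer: 1642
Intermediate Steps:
M(k, h) = -6 - 4*h (M(k, h) = -6 + h*(-4) = -6 - 4*h)
N(M(8, -5)) + 1577 = 65 + 1577 = 1642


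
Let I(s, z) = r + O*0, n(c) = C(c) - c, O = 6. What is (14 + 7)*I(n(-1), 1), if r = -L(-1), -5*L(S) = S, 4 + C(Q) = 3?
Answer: -21/5 ≈ -4.2000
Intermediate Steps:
C(Q) = -1 (C(Q) = -4 + 3 = -1)
L(S) = -S/5
r = -1/5 (r = -(-1)*(-1)/5 = -1*1/5 = -1/5 ≈ -0.20000)
n(c) = -1 - c
I(s, z) = -1/5 (I(s, z) = -1/5 + 6*0 = -1/5 + 0 = -1/5)
(14 + 7)*I(n(-1), 1) = (14 + 7)*(-1/5) = 21*(-1/5) = -21/5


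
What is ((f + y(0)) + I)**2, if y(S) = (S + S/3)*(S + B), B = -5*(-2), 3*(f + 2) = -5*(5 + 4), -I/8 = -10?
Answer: 3969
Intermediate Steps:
I = 80 (I = -8*(-10) = 80)
f = -17 (f = -2 + (-5*(5 + 4))/3 = -2 + (-5*9)/3 = -2 + (1/3)*(-45) = -2 - 15 = -17)
B = 10
y(S) = 4*S*(10 + S)/3 (y(S) = (S + S/3)*(S + 10) = (S + S*(1/3))*(10 + S) = (S + S/3)*(10 + S) = (4*S/3)*(10 + S) = 4*S*(10 + S)/3)
((f + y(0)) + I)**2 = ((-17 + (4/3)*0*(10 + 0)) + 80)**2 = ((-17 + (4/3)*0*10) + 80)**2 = ((-17 + 0) + 80)**2 = (-17 + 80)**2 = 63**2 = 3969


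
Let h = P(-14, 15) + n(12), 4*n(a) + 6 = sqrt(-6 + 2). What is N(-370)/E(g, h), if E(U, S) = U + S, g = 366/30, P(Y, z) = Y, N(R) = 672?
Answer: -110880/557 - 16800*I/557 ≈ -199.07 - 30.162*I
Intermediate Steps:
n(a) = -3/2 + I/2 (n(a) = -3/2 + sqrt(-6 + 2)/4 = -3/2 + sqrt(-4)/4 = -3/2 + (2*I)/4 = -3/2 + I/2)
g = 61/5 (g = 366*(1/30) = 61/5 ≈ 12.200)
h = -31/2 + I/2 (h = -14 + (-3/2 + I/2) = -31/2 + I/2 ≈ -15.5 + 0.5*I)
E(U, S) = S + U
N(-370)/E(g, h) = 672/((-31/2 + I/2) + 61/5) = 672/(-33/10 + I/2) = 672*(50*(-33/10 - I/2)/557) = 33600*(-33/10 - I/2)/557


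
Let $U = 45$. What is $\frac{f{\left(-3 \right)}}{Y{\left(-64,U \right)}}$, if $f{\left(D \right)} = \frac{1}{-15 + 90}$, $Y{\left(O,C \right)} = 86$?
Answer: $\frac{1}{6450} \approx 0.00015504$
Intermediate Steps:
$f{\left(D \right)} = \frac{1}{75}$
$\frac{f{\left(-3 \right)}}{Y{\left(-64,U \right)}} = \frac{1}{75 \cdot 86} = \frac{1}{75} \cdot \frac{1}{86} = \frac{1}{6450}$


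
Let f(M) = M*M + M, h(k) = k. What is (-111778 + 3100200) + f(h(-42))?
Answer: 2990144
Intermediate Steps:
f(M) = M + M² (f(M) = M² + M = M + M²)
(-111778 + 3100200) + f(h(-42)) = (-111778 + 3100200) - 42*(1 - 42) = 2988422 - 42*(-41) = 2988422 + 1722 = 2990144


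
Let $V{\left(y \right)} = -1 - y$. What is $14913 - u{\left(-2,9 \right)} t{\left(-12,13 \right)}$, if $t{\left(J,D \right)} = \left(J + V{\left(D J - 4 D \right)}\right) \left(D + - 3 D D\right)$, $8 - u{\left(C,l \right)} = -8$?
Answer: $1556193$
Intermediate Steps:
$u{\left(C,l \right)} = 16$ ($u{\left(C,l \right)} = 8 - -8 = 8 + 8 = 16$)
$t{\left(J,D \right)} = \left(D - 3 D^{2}\right) \left(-1 + J + 4 D - D J\right)$ ($t{\left(J,D \right)} = \left(J - \left(1 - 4 D + D J\right)\right) \left(D + - 3 D D\right) = \left(J - \left(1 - 4 D + D J\right)\right) \left(D - 3 D^{2}\right) = \left(-1 + J + 4 D - D J\right) \left(D - 3 D^{2}\right) = \left(D - 3 D^{2}\right) \left(-1 + J + 4 D - D J\right)$)
$14913 - u{\left(-2,9 \right)} t{\left(-12,13 \right)} = 14913 - 16 \cdot 13 \left(-1 - 12 - 12 \cdot 13^{2} + 7 \cdot 13 - 52 \left(-12\right) + 3 \left(-12\right) 13^{2}\right) = 14913 - 16 \cdot 13 \left(-1 - 12 - 2028 + 91 + 624 + 3 \left(-12\right) 169\right) = 14913 - 16 \cdot 13 \left(-1 - 12 - 2028 + 91 + 624 - 6084\right) = 14913 - 16 \cdot 13 \left(-7410\right) = 14913 - 16 \left(-96330\right) = 14913 - -1541280 = 14913 + 1541280 = 1556193$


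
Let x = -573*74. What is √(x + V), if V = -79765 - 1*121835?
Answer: I*√244002 ≈ 493.97*I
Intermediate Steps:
V = -201600 (V = -79765 - 121835 = -201600)
x = -42402
√(x + V) = √(-42402 - 201600) = √(-244002) = I*√244002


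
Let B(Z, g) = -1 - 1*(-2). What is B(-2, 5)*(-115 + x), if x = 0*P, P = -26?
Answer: -115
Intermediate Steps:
B(Z, g) = 1 (B(Z, g) = -1 + 2 = 1)
x = 0 (x = 0*(-26) = 0)
B(-2, 5)*(-115 + x) = 1*(-115 + 0) = 1*(-115) = -115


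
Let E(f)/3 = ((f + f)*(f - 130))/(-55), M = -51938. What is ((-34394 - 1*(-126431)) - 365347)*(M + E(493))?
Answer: 19530951248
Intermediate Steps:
E(f) = -6*f*(-130 + f)/55 (E(f) = 3*(((f + f)*(f - 130))/(-55)) = 3*(((2*f)*(-130 + f))*(-1/55)) = 3*((2*f*(-130 + f))*(-1/55)) = 3*(-2*f*(-130 + f)/55) = -6*f*(-130 + f)/55)
((-34394 - 1*(-126431)) - 365347)*(M + E(493)) = ((-34394 - 1*(-126431)) - 365347)*(-51938 + (6/55)*493*(130 - 1*493)) = ((-34394 + 126431) - 365347)*(-51938 + (6/55)*493*(130 - 493)) = (92037 - 365347)*(-51938 + (6/55)*493*(-363)) = -273310*(-51938 - 97614/5) = -273310*(-357304/5) = 19530951248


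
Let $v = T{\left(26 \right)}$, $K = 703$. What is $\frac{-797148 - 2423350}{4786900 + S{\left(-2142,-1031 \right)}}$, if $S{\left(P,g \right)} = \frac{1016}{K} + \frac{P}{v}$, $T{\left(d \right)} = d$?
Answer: $- \frac{29432131222}{43746739395} \approx -0.67278$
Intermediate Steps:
$v = 26$
$S{\left(P,g \right)} = \frac{1016}{703} + \frac{P}{26}$
$\frac{-797148 - 2423350}{4786900 + S{\left(-2142,-1031 \right)}} = \frac{-797148 - 2423350}{4786900 + \left(\frac{1016}{703} + \frac{1}{26} \left(-2142\right)\right)} = - \frac{3220498}{4786900 + \left(\frac{1016}{703} - \frac{1071}{13}\right)} = - \frac{3220498}{4786900 - \frac{739705}{9139}} = - \frac{3220498}{\frac{43746739395}{9139}} = \left(-3220498\right) \frac{9139}{43746739395} = - \frac{29432131222}{43746739395}$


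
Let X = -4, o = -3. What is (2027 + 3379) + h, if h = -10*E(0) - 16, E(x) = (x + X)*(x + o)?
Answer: 5270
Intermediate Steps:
E(x) = (-4 + x)*(-3 + x) (E(x) = (x - 4)*(x - 3) = (-4 + x)*(-3 + x))
h = -136 (h = -10*(12 + 0² - 7*0) - 16 = -10*(12 + 0 + 0) - 16 = -10*12 - 16 = -120 - 16 = -136)
(2027 + 3379) + h = (2027 + 3379) - 136 = 5406 - 136 = 5270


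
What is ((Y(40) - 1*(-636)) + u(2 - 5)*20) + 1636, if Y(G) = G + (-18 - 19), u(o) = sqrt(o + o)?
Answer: 2275 + 20*I*sqrt(6) ≈ 2275.0 + 48.99*I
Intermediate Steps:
u(o) = sqrt(2)*sqrt(o) (u(o) = sqrt(2*o) = sqrt(2)*sqrt(o))
Y(G) = -37 + G (Y(G) = G - 37 = -37 + G)
((Y(40) - 1*(-636)) + u(2 - 5)*20) + 1636 = (((-37 + 40) - 1*(-636)) + (sqrt(2)*sqrt(2 - 5))*20) + 1636 = ((3 + 636) + (sqrt(2)*sqrt(-3))*20) + 1636 = (639 + (sqrt(2)*(I*sqrt(3)))*20) + 1636 = (639 + (I*sqrt(6))*20) + 1636 = (639 + 20*I*sqrt(6)) + 1636 = 2275 + 20*I*sqrt(6)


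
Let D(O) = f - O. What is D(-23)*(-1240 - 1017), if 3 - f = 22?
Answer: -9028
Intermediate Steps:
f = -19 (f = 3 - 1*22 = 3 - 22 = -19)
D(O) = -19 - O
D(-23)*(-1240 - 1017) = (-19 - 1*(-23))*(-1240 - 1017) = (-19 + 23)*(-2257) = 4*(-2257) = -9028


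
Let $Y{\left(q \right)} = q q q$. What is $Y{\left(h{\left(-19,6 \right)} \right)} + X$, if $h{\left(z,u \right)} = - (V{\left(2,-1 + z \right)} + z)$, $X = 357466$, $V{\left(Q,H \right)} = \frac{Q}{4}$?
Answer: $\frac{2910381}{8} \approx 3.638 \cdot 10^{5}$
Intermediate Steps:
$V{\left(Q,H \right)} = \frac{Q}{4}$ ($V{\left(Q,H \right)} = Q \frac{1}{4} = \frac{Q}{4}$)
$h{\left(z,u \right)} = - \frac{1}{2} - z$ ($h{\left(z,u \right)} = - (\frac{1}{4} \cdot 2 + z) = - (\frac{1}{2} + z) = - \frac{1}{2} - z$)
$Y{\left(q \right)} = q^{3}$ ($Y{\left(q \right)} = q^{2} q = q^{3}$)
$Y{\left(h{\left(-19,6 \right)} \right)} + X = \left(- \frac{1}{2} - -19\right)^{3} + 357466 = \left(- \frac{1}{2} + 19\right)^{3} + 357466 = \left(\frac{37}{2}\right)^{3} + 357466 = \frac{50653}{8} + 357466 = \frac{2910381}{8}$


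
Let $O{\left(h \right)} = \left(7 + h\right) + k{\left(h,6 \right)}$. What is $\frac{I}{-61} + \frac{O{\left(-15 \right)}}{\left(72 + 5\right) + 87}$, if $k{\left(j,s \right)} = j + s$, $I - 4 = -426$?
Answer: $\frac{68171}{10004} \approx 6.8144$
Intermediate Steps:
$I = -422$ ($I = 4 - 426 = -422$)
$O{\left(h \right)} = 13 + 2 h$ ($O{\left(h \right)} = \left(7 + h\right) + \left(h + 6\right) = \left(7 + h\right) + \left(6 + h\right) = 13 + 2 h$)
$\frac{I}{-61} + \frac{O{\left(-15 \right)}}{\left(72 + 5\right) + 87} = - \frac{422}{-61} + \frac{13 + 2 \left(-15\right)}{\left(72 + 5\right) + 87} = \left(-422\right) \left(- \frac{1}{61}\right) + \frac{13 - 30}{77 + 87} = \frac{422}{61} - \frac{17}{164} = \frac{68171}{10004}$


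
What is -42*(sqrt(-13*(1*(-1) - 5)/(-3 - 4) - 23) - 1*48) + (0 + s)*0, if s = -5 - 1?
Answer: 2016 - 6*I*sqrt(1673) ≈ 2016.0 - 245.41*I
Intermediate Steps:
s = -6
-42*(sqrt(-13*(1*(-1) - 5)/(-3 - 4) - 23) - 1*48) + (0 + s)*0 = -42*(sqrt(-13*(1*(-1) - 5)/(-3 - 4) - 23) - 1*48) + (0 - 6)*0 = -42*(sqrt(-13*(-1 - 5)/(-7) - 23) - 48) - 6*0 = -42*(sqrt(-(-78)*(-1)/7 - 23) - 48) + 0 = -42*(sqrt(-13*6/7 - 23) - 48) + 0 = -42*(sqrt(-78/7 - 23) - 48) + 0 = -42*(sqrt(-239/7) - 48) + 0 = -42*(I*sqrt(1673)/7 - 48) + 0 = -42*(-48 + I*sqrt(1673)/7) + 0 = (2016 - 6*I*sqrt(1673)) + 0 = 2016 - 6*I*sqrt(1673)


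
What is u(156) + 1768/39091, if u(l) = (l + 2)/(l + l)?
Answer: 258769/469092 ≈ 0.55164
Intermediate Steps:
u(l) = (2 + l)/(2*l) (u(l) = (2 + l)/((2*l)) = (2 + l)*(1/(2*l)) = (2 + l)/(2*l))
u(156) + 1768/39091 = (½)*(2 + 156)/156 + 1768/39091 = (½)*(1/156)*158 + 1768*(1/39091) = 79/156 + 136/3007 = 258769/469092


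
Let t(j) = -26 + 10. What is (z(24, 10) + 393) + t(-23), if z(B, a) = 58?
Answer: 435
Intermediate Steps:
t(j) = -16
(z(24, 10) + 393) + t(-23) = (58 + 393) - 16 = 451 - 16 = 435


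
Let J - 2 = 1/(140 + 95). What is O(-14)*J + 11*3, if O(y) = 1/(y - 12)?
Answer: 201159/6110 ≈ 32.923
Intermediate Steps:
J = 471/235 (J = 2 + 1/(140 + 95) = 2 + 1/235 = 471/235 ≈ 2.0043)
O(y) = 1/(-12 + y)
O(-14)*J + 11*3 = (471/235)/(-12 - 14) + 11*3 = (471/235)/(-26) + 33 = -1/26*471/235 + 33 = -471/6110 + 33 = 201159/6110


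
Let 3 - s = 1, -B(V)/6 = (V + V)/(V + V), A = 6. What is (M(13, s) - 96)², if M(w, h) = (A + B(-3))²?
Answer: 9216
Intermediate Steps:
B(V) = -6 (B(V) = -6*(V + V)/(V + V) = -6*2*V/(2*V) = -6*2*V*1/(2*V) = -6*1 = -6)
s = 2 (s = 3 - 1*1 = 3 - 1 = 2)
M(w, h) = 0 (M(w, h) = (6 - 6)² = 0² = 0)
(M(13, s) - 96)² = (0 - 96)² = (-96)² = 9216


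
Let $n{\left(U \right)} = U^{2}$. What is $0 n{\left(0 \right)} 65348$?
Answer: $0$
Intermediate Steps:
$0 n{\left(0 \right)} 65348 = 0 \cdot 0^{2} \cdot 65348 = 0 \cdot 0 \cdot 65348 = 0 \cdot 65348 = 0$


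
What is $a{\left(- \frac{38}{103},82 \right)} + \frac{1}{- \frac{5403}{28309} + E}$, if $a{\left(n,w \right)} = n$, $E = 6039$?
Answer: $- \frac{6493284797}{17608122744} \approx -0.36877$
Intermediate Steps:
$a{\left(- \frac{38}{103},82 \right)} + \frac{1}{- \frac{5403}{28309} + E} = - \frac{38}{103} + \frac{1}{- \frac{5403}{28309} + 6039} = - \frac{38}{103} + \frac{1}{\frac{170952648}{28309}} = - \frac{38}{103} + \frac{28309}{170952648} = - \frac{6493284797}{17608122744}$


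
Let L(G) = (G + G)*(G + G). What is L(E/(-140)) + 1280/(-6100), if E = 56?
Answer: 656/1525 ≈ 0.43016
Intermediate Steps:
L(G) = 4*G² (L(G) = (2*G)*(2*G) = 4*G²)
L(E/(-140)) + 1280/(-6100) = 4*(56/(-140))² + 1280/(-6100) = 4*(56*(-1/140))² + 1280*(-1/6100) = 4*(-⅖)² - 64/305 = 4*(4/25) - 64/305 = 16/25 - 64/305 = 656/1525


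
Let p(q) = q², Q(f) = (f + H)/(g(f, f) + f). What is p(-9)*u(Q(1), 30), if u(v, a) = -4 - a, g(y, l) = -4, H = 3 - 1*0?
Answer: -2754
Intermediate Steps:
H = 3 (H = 3 + 0 = 3)
Q(f) = (3 + f)/(-4 + f) (Q(f) = (f + 3)/(-4 + f) = (3 + f)/(-4 + f))
p(-9)*u(Q(1), 30) = (-9)²*(-4 - 1*30) = 81*(-4 - 30) = 81*(-34) = -2754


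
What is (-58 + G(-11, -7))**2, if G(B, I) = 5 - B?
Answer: 1764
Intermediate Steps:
(-58 + G(-11, -7))**2 = (-58 + (5 - 1*(-11)))**2 = (-58 + (5 + 11))**2 = (-58 + 16)**2 = (-42)**2 = 1764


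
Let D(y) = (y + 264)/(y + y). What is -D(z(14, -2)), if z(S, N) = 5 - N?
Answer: -271/14 ≈ -19.357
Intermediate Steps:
D(y) = (264 + y)/(2*y) (D(y) = (264 + y)/((2*y)) = (264 + y)*(1/(2*y)) = (264 + y)/(2*y))
-D(z(14, -2)) = -(264 + (5 - 1*(-2)))/(2*(5 - 1*(-2))) = -(264 + (5 + 2))/(2*(5 + 2)) = -(264 + 7)/(2*7) = -271/(2*7) = -1*271/14 = -271/14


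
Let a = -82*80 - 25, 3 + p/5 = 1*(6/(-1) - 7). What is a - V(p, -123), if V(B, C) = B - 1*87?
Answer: -6418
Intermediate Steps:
p = -80 (p = -15 + 5*(1*(6/(-1) - 7)) = -15 + 5*(1*(6*(-1) - 7)) = -15 + 5*(1*(-6 - 7)) = -15 + 5*(1*(-13)) = -15 + 5*(-13) = -15 - 65 = -80)
a = -6585 (a = -6560 - 25 = -6585)
V(B, C) = -87 + B (V(B, C) = B - 87 = -87 + B)
a - V(p, -123) = -6585 - (-87 - 80) = -6585 - 1*(-167) = -6585 + 167 = -6418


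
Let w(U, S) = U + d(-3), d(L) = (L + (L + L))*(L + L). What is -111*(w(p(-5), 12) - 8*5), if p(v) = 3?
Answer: -1887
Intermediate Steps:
d(L) = 6*L**2 (d(L) = (L + 2*L)*(2*L) = (3*L)*(2*L) = 6*L**2)
w(U, S) = 54 + U (w(U, S) = U + 6*(-3)**2 = U + 6*9 = U + 54 = 54 + U)
-111*(w(p(-5), 12) - 8*5) = -111*((54 + 3) - 8*5) = -111*(57 - 40) = -111*17 = -1887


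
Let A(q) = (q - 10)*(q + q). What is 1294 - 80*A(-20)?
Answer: -94706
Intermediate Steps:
A(q) = 2*q*(-10 + q) (A(q) = (-10 + q)*(2*q) = 2*q*(-10 + q))
1294 - 80*A(-20) = 1294 - 160*(-20)*(-10 - 20) = 1294 - 160*(-20)*(-30) = 1294 - 80*1200 = 1294 - 96000 = -94706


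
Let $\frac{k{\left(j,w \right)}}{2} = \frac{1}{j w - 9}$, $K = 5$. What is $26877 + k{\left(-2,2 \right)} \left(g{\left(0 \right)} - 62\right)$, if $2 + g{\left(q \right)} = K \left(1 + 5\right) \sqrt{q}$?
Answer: $\frac{349529}{13} \approx 26887.0$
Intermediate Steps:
$g{\left(q \right)} = -2 + 30 \sqrt{q}$ ($g{\left(q \right)} = -2 + 5 \left(1 + 5\right) \sqrt{q} = -2 + 5 \cdot 6 \sqrt{q} = -2 + 30 \sqrt{q}$)
$k{\left(j,w \right)} = \frac{2}{-9 + j w}$ ($k{\left(j,w \right)} = \frac{2}{j w - 9} = \frac{2}{-9 + j w}$)
$26877 + k{\left(-2,2 \right)} \left(g{\left(0 \right)} - 62\right) = 26877 + \frac{2}{-9 - 4} \left(\left(-2 + 30 \sqrt{0}\right) - 62\right) = 26877 + \frac{2}{-9 - 4} \left(\left(-2 + 30 \cdot 0\right) - 62\right) = 26877 + \frac{2}{-13} \left(\left(-2 + 0\right) - 62\right) = 26877 + 2 \left(- \frac{1}{13}\right) \left(-2 - 62\right) = 26877 - - \frac{128}{13} = 26877 + \frac{128}{13} = \frac{349529}{13}$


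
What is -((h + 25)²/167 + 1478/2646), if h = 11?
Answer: -1838021/220941 ≈ -8.3191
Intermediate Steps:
-((h + 25)²/167 + 1478/2646) = -((11 + 25)²/167 + 1478/2646) = -(36²*(1/167) + 1478*(1/2646)) = -(1296*(1/167) + 739/1323) = -(1296/167 + 739/1323) = -1*1838021/220941 = -1838021/220941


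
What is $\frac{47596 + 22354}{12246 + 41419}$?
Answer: $\frac{13990}{10733} \approx 1.3035$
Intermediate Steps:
$\frac{47596 + 22354}{12246 + 41419} = \frac{69950}{53665} = 69950 \cdot \frac{1}{53665} = \frac{13990}{10733}$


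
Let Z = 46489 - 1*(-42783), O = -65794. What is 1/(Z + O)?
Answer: 1/23478 ≈ 4.2593e-5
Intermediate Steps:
Z = 89272 (Z = 46489 + 42783 = 89272)
1/(Z + O) = 1/(89272 - 65794) = 1/23478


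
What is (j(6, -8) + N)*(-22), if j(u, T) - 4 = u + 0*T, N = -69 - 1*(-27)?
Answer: 704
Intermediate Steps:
N = -42 (N = -69 + 27 = -42)
j(u, T) = 4 + u (j(u, T) = 4 + (u + 0*T) = 4 + (u + 0) = 4 + u)
(j(6, -8) + N)*(-22) = ((4 + 6) - 42)*(-22) = (10 - 42)*(-22) = -32*(-22) = 704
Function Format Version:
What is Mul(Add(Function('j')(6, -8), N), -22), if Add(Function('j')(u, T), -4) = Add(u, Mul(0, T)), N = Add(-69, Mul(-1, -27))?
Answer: 704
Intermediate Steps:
N = -42 (N = Add(-69, 27) = -42)
Function('j')(u, T) = Add(4, u) (Function('j')(u, T) = Add(4, Add(u, Mul(0, T))) = Add(4, Add(u, 0)) = Add(4, u))
Mul(Add(Function('j')(6, -8), N), -22) = Mul(Add(Add(4, 6), -42), -22) = Mul(Add(10, -42), -22) = Mul(-32, -22) = 704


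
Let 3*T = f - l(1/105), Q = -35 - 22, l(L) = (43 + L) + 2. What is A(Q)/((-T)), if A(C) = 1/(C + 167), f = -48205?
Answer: 63/111457522 ≈ 5.6524e-7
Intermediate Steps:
l(L) = 45 + L
Q = -57
A(C) = 1/(167 + C)
T = -5066251/315 (T = (-48205 - (45 + 1/105))/3 = (-48205 - 1*4726/105)/3 = (-48205 - 4726/105)/3 = (1/3)*(-5066251/105) = -5066251/315 ≈ -16083.)
A(Q)/((-T)) = 1/((167 - 57)*((-1*(-5066251/315)))) = 1/(110*(5066251/315)) = (1/110)*(315/5066251) = 63/111457522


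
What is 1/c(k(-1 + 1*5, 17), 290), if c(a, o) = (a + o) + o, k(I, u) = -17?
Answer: 1/563 ≈ 0.0017762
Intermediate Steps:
c(a, o) = a + 2*o
1/c(k(-1 + 1*5, 17), 290) = 1/(-17 + 2*290) = 1/(-17 + 580) = 1/563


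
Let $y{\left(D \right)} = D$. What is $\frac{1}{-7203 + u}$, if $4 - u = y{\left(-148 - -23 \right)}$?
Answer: $- \frac{1}{7074} \approx -0.00014136$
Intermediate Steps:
$u = 129$ ($u = 4 - \left(-148 - -23\right) = 4 - \left(-148 + 23\right) = 4 - -125 = 4 + 125 = 129$)
$\frac{1}{-7203 + u} = \frac{1}{-7203 + 129} = \frac{1}{-7074} = - \frac{1}{7074}$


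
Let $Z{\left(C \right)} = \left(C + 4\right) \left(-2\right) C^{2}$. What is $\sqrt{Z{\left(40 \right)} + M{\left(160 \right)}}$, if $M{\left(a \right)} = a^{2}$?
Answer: $240 i \sqrt{2} \approx 339.41 i$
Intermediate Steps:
$Z{\left(C \right)} = C^{2} \left(-8 - 2 C\right)$ ($Z{\left(C \right)} = \left(4 + C\right) \left(-2\right) C^{2} = \left(-8 - 2 C\right) C^{2} = C^{2} \left(-8 - 2 C\right)$)
$\sqrt{Z{\left(40 \right)} + M{\left(160 \right)}} = \sqrt{2 \cdot 40^{2} \left(-4 - 40\right) + 160^{2}} = \sqrt{2 \cdot 1600 \left(-4 - 40\right) + 25600} = \sqrt{2 \cdot 1600 \left(-44\right) + 25600} = \sqrt{-140800 + 25600} = \sqrt{-115200} = 240 i \sqrt{2}$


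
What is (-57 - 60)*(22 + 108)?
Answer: -15210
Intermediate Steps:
(-57 - 60)*(22 + 108) = -117*130 = -15210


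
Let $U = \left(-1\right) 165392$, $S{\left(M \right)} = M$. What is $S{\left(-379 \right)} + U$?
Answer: $-165771$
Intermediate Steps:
$U = -165392$
$S{\left(-379 \right)} + U = -379 - 165392 = -165771$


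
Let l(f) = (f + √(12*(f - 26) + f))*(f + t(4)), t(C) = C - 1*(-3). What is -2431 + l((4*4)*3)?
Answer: 209 + 110*√78 ≈ 1180.5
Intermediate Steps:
t(C) = 3 + C (t(C) = C + 3 = 3 + C)
l(f) = (7 + f)*(f + √(-312 + 13*f)) (l(f) = (f + √(12*(f - 26) + f))*(f + (3 + 4)) = (f + √(12*(-26 + f) + f))*(f + 7) = (f + √((-312 + 12*f) + f))*(7 + f) = (f + √(-312 + 13*f))*(7 + f) = (7 + f)*(f + √(-312 + 13*f)))
-2431 + l((4*4)*3) = -2431 + (((4*4)*3)² + 7*((4*4)*3) + 7*√(-312 + 13*((4*4)*3)) + ((4*4)*3)*√(-312 + 13*((4*4)*3))) = -2431 + ((16*3)² + 7*(16*3) + 7*√(-312 + 13*(16*3)) + (16*3)*√(-312 + 13*(16*3))) = -2431 + (48² + 7*48 + 7*√(-312 + 13*48) + 48*√(-312 + 13*48)) = -2431 + (2304 + 336 + 7*√(-312 + 624) + 48*√(-312 + 624)) = -2431 + (2304 + 336 + 7*√312 + 48*√312) = -2431 + (2304 + 336 + 7*(2*√78) + 48*(2*√78)) = -2431 + (2304 + 336 + 14*√78 + 96*√78) = -2431 + (2640 + 110*√78) = 209 + 110*√78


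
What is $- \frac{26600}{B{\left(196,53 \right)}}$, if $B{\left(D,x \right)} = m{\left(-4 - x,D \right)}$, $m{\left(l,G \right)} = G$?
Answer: $- \frac{950}{7} \approx -135.71$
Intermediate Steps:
$B{\left(D,x \right)} = D$
$- \frac{26600}{B{\left(196,53 \right)}} = - \frac{26600}{196} = \left(-26600\right) \frac{1}{196} = - \frac{950}{7}$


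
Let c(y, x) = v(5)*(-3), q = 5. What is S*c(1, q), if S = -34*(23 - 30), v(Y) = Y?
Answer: -3570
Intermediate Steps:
c(y, x) = -15 (c(y, x) = 5*(-3) = -15)
S = 238 (S = -34*(-7) = 238)
S*c(1, q) = 238*(-15) = -3570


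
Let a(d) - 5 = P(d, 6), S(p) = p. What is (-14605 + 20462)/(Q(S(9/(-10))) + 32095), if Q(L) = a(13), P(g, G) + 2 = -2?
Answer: 5857/32096 ≈ 0.18248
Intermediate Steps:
P(g, G) = -4 (P(g, G) = -2 - 2 = -4)
a(d) = 1 (a(d) = 5 - 4 = 1)
Q(L) = 1
(-14605 + 20462)/(Q(S(9/(-10))) + 32095) = (-14605 + 20462)/(1 + 32095) = 5857/32096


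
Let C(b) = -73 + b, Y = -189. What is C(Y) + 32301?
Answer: 32039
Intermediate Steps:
C(Y) + 32301 = (-73 - 189) + 32301 = -262 + 32301 = 32039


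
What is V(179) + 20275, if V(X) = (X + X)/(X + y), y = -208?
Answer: 587617/29 ≈ 20263.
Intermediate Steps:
V(X) = 2*X/(-208 + X) (V(X) = (X + X)/(X - 208) = (2*X)/(-208 + X) = 2*X/(-208 + X))
V(179) + 20275 = 2*179/(-208 + 179) + 20275 = 2*179/(-29) + 20275 = 2*179*(-1/29) + 20275 = -358/29 + 20275 = 587617/29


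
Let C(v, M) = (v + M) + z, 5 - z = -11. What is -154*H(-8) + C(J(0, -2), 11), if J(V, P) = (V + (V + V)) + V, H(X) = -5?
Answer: 797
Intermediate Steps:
z = 16 (z = 5 - 1*(-11) = 5 + 11 = 16)
J(V, P) = 4*V (J(V, P) = (V + 2*V) + V = 3*V + V = 4*V)
C(v, M) = 16 + M + v (C(v, M) = (v + M) + 16 = (M + v) + 16 = 16 + M + v)
-154*H(-8) + C(J(0, -2), 11) = -154*(-5) + (16 + 11 + 4*0) = 770 + (16 + 11 + 0) = 770 + 27 = 797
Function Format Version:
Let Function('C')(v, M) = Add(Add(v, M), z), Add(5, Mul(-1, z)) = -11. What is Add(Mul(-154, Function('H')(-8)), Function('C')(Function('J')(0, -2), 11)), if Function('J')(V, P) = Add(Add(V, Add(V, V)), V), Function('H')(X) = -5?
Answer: 797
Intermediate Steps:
z = 16 (z = Add(5, Mul(-1, -11)) = Add(5, 11) = 16)
Function('J')(V, P) = Mul(4, V) (Function('J')(V, P) = Add(Add(V, Mul(2, V)), V) = Add(Mul(3, V), V) = Mul(4, V))
Function('C')(v, M) = Add(16, M, v) (Function('C')(v, M) = Add(Add(v, M), 16) = Add(Add(M, v), 16) = Add(16, M, v))
Add(Mul(-154, Function('H')(-8)), Function('C')(Function('J')(0, -2), 11)) = Add(Mul(-154, -5), Add(16, 11, Mul(4, 0))) = Add(770, Add(16, 11, 0)) = Add(770, 27) = 797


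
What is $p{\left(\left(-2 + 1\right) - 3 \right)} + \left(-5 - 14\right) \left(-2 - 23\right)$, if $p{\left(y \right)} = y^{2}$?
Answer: $491$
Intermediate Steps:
$p{\left(\left(-2 + 1\right) - 3 \right)} + \left(-5 - 14\right) \left(-2 - 23\right) = \left(\left(-2 + 1\right) - 3\right)^{2} + \left(-5 - 14\right) \left(-2 - 23\right) = \left(-1 - 3\right)^{2} - -475 = \left(-4\right)^{2} + 475 = 16 + 475 = 491$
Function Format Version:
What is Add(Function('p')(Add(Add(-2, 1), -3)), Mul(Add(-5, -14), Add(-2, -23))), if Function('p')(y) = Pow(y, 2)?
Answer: 491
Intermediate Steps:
Add(Function('p')(Add(Add(-2, 1), -3)), Mul(Add(-5, -14), Add(-2, -23))) = Add(Pow(Add(Add(-2, 1), -3), 2), Mul(Add(-5, -14), Add(-2, -23))) = Add(Pow(Add(-1, -3), 2), Mul(-19, -25)) = Add(Pow(-4, 2), 475) = Add(16, 475) = 491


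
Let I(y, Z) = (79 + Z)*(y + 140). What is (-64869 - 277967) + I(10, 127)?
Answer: -311936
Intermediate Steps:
I(y, Z) = (79 + Z)*(140 + y)
(-64869 - 277967) + I(10, 127) = (-64869 - 277967) + (11060 + 79*10 + 140*127 + 127*10) = -342836 + (11060 + 790 + 17780 + 1270) = -342836 + 30900 = -311936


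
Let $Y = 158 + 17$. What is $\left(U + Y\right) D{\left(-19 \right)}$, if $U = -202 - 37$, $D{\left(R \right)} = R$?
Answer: $1216$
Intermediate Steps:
$U = -239$ ($U = -202 - 37 = -239$)
$Y = 175$
$\left(U + Y\right) D{\left(-19 \right)} = \left(-239 + 175\right) \left(-19\right) = \left(-64\right) \left(-19\right) = 1216$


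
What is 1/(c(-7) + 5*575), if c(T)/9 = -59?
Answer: 1/2344 ≈ 0.00042662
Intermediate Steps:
c(T) = -531 (c(T) = 9*(-59) = -531)
1/(c(-7) + 5*575) = 1/(-531 + 5*575) = 1/(-531 + 2875) = 1/2344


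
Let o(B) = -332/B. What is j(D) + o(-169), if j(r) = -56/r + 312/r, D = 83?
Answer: 70820/14027 ≈ 5.0488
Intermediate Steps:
j(r) = 256/r
j(D) + o(-169) = 256/83 - 332/(-169) = 256*(1/83) - 332*(-1/169) = 256/83 + 332/169 = 70820/14027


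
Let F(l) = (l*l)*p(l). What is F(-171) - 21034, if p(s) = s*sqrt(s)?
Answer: -21034 - 15000633*I*sqrt(19) ≈ -21034.0 - 6.5386e+7*I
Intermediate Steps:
p(s) = s**(3/2)
F(l) = l**(7/2) (F(l) = (l*l)*l**(3/2) = l**2*l**(3/2) = l**(7/2))
F(-171) - 21034 = (-171)**(7/2) - 21034 = -15000633*I*sqrt(19) - 21034 = -21034 - 15000633*I*sqrt(19)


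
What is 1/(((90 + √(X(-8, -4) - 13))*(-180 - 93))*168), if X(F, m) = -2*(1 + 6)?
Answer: I/(137592*(√3 - 30*I)) ≈ -2.4146e-7 + 1.3941e-8*I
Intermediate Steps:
X(F, m) = -14 (X(F, m) = -2*7 = -14)
1/(((90 + √(X(-8, -4) - 13))*(-180 - 93))*168) = 1/(((90 + √(-14 - 13))*(-180 - 93))*168) = 1/(((90 + √(-27))*(-273))*168) = 1/(((90 + 3*I*√3)*(-273))*168) = 1/((-24570 - 819*I*√3)*168) = 1/(-4127760 - 137592*I*√3)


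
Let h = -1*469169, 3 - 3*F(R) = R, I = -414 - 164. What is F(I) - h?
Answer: 1408088/3 ≈ 4.6936e+5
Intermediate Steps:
I = -578
F(R) = 1 - R/3
h = -469169
F(I) - h = (1 - 1/3*(-578)) - 1*(-469169) = (1 + 578/3) + 469169 = 581/3 + 469169 = 1408088/3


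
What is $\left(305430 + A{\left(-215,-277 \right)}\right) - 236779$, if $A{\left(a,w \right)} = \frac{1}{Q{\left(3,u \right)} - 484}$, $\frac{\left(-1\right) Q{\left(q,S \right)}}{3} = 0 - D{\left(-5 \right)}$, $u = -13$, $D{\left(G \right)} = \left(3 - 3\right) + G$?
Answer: $\frac{34256848}{499} \approx 68651.0$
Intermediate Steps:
$D{\left(G \right)} = G$ ($D{\left(G \right)} = 0 + G = G$)
$Q{\left(q,S \right)} = -15$ ($Q{\left(q,S \right)} = - 3 \left(0 - -5\right) = - 3 \left(0 + 5\right) = \left(-3\right) 5 = -15$)
$A{\left(a,w \right)} = - \frac{1}{499}$ ($A{\left(a,w \right)} = \frac{1}{-15 - 484} = \frac{1}{-499} = - \frac{1}{499}$)
$\left(305430 + A{\left(-215,-277 \right)}\right) - 236779 = \left(305430 - \frac{1}{499}\right) - 236779 = \frac{152409569}{499} - 236779 = \frac{34256848}{499}$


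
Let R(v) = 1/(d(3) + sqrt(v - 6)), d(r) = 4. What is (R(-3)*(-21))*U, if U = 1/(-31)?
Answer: 84/775 - 63*I/775 ≈ 0.10839 - 0.08129*I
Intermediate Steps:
U = -1/31 ≈ -0.032258
R(v) = 1/(4 + sqrt(-6 + v)) (R(v) = 1/(4 + sqrt(v - 6)) = 1/(4 + sqrt(-6 + v)))
(R(-3)*(-21))*U = (-21/(4 + sqrt(-6 - 3)))*(-1/31) = (-21/(4 + sqrt(-9)))*(-1/31) = (-21/(4 + 3*I))*(-1/31) = (((4 - 3*I)/25)*(-21))*(-1/31) = -21*(4 - 3*I)/25*(-1/31) = 21*(4 - 3*I)/775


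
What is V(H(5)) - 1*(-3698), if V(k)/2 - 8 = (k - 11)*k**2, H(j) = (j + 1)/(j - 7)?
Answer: 3462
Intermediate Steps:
H(j) = (1 + j)/(-7 + j)
V(k) = 16 + 2*k**2*(-11 + k) (V(k) = 16 + 2*((k - 11)*k**2) = 16 + 2*((-11 + k)*k**2) = 16 + 2*(k**2*(-11 + k)) = 16 + 2*k**2*(-11 + k))
V(H(5)) - 1*(-3698) = (16 - 22*(1 + 5)**2/(-7 + 5)**2 + 2*((1 + 5)/(-7 + 5))**3) - 1*(-3698) = (16 - 22*(6/(-2))**2 + 2*(6/(-2))**3) + 3698 = (16 - 22*(-1/2*6)**2 + 2*(-1/2*6)**3) + 3698 = (16 - 22*(-3)**2 + 2*(-3)**3) + 3698 = (16 - 22*9 + 2*(-27)) + 3698 = (16 - 198 - 54) + 3698 = -236 + 3698 = 3462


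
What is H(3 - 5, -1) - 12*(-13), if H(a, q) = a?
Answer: 154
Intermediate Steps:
H(3 - 5, -1) - 12*(-13) = (3 - 5) - 12*(-13) = -2 + 156 = 154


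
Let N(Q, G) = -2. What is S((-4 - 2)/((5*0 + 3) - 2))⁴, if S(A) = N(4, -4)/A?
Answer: 1/81 ≈ 0.012346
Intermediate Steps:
S(A) = -2/A
S((-4 - 2)/((5*0 + 3) - 2))⁴ = (-2*((5*0 + 3) - 2)/(-4 - 2))⁴ = (-2/((-6/((0 + 3) - 2))))⁴ = (-2/((-6/(3 - 2))))⁴ = (-2/((-6/1)))⁴ = (-2/((-6*1)))⁴ = (-2/(-6))⁴ = (-2*(-⅙))⁴ = (⅓)⁴ = 1/81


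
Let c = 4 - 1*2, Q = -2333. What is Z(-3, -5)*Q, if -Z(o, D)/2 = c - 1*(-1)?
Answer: 13998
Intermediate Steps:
c = 2 (c = 4 - 2 = 2)
Z(o, D) = -6 (Z(o, D) = -2*(2 - 1*(-1)) = -2*(2 + 1) = -2*3 = -6)
Z(-3, -5)*Q = -6*(-2333) = 13998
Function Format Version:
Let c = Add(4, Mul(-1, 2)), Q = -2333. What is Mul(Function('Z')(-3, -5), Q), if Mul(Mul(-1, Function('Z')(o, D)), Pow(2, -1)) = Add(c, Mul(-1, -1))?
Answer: 13998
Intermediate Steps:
c = 2 (c = Add(4, -2) = 2)
Function('Z')(o, D) = -6 (Function('Z')(o, D) = Mul(-2, Add(2, Mul(-1, -1))) = Mul(-2, Add(2, 1)) = Mul(-2, 3) = -6)
Mul(Function('Z')(-3, -5), Q) = Mul(-6, -2333) = 13998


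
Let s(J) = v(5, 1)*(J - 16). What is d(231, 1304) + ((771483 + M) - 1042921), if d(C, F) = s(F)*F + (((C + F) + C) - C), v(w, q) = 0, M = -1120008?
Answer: -1389911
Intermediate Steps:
s(J) = 0 (s(J) = 0*(J - 16) = 0*(-16 + J) = 0)
d(C, F) = C + F (d(C, F) = 0*F + (((C + F) + C) - C) = 0 + ((F + 2*C) - C) = 0 + (C + F) = C + F)
d(231, 1304) + ((771483 + M) - 1042921) = (231 + 1304) + ((771483 - 1120008) - 1042921) = 1535 + (-348525 - 1042921) = 1535 - 1391446 = -1389911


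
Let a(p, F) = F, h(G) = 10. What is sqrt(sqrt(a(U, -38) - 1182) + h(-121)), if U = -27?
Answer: sqrt(10 + 2*I*sqrt(305)) ≈ 4.8131 + 3.6285*I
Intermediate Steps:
sqrt(sqrt(a(U, -38) - 1182) + h(-121)) = sqrt(sqrt(-38 - 1182) + 10) = sqrt(sqrt(-1220) + 10) = sqrt(2*I*sqrt(305) + 10) = sqrt(10 + 2*I*sqrt(305))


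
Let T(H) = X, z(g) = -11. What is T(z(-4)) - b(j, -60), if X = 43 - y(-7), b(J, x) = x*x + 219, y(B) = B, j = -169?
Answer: -3769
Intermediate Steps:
b(J, x) = 219 + x² (b(J, x) = x² + 219 = 219 + x²)
X = 50 (X = 43 - 1*(-7) = 43 + 7 = 50)
T(H) = 50
T(z(-4)) - b(j, -60) = 50 - (219 + (-60)²) = 50 - (219 + 3600) = 50 - 1*3819 = 50 - 3819 = -3769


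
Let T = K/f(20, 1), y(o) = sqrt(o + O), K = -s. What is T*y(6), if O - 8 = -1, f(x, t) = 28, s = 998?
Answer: -499*sqrt(13)/14 ≈ -128.51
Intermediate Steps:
O = 7 (O = 8 - 1 = 7)
K = -998 (K = -1*998 = -998)
y(o) = sqrt(7 + o) (y(o) = sqrt(o + 7) = sqrt(7 + o))
T = -499/14 (T = -998/28 = -998*1/28 = -499/14 ≈ -35.643)
T*y(6) = -499*sqrt(7 + 6)/14 = -499*sqrt(13)/14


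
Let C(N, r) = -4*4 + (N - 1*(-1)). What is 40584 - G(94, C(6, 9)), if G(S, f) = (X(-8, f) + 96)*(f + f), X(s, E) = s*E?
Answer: 43608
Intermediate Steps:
C(N, r) = -15 + N (C(N, r) = -16 + (N + 1) = -16 + (1 + N) = -15 + N)
X(s, E) = E*s
G(S, f) = 2*f*(96 - 8*f) (G(S, f) = (f*(-8) + 96)*(f + f) = (-8*f + 96)*(2*f) = (96 - 8*f)*(2*f) = 2*f*(96 - 8*f))
40584 - G(94, C(6, 9)) = 40584 - 16*(-15 + 6)*(12 - (-15 + 6)) = 40584 - 16*(-9)*(12 - 1*(-9)) = 40584 - 16*(-9)*(12 + 9) = 40584 - 16*(-9)*21 = 40584 - 1*(-3024) = 40584 + 3024 = 43608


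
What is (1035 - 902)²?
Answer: 17689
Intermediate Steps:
(1035 - 902)² = 133² = 17689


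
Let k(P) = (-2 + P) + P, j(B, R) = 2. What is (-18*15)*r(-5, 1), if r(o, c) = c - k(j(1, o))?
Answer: 270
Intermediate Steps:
k(P) = -2 + 2*P
r(o, c) = -2 + c (r(o, c) = c - (-2 + 2*2) = c - (-2 + 4) = c - 1*2 = c - 2 = -2 + c)
(-18*15)*r(-5, 1) = (-18*15)*(-2 + 1) = -270*(-1) = 270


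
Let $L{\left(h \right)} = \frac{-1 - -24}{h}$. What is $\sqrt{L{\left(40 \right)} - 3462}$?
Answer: $\frac{i \sqrt{1384570}}{20} \approx 58.834 i$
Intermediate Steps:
$L{\left(h \right)} = \frac{23}{h}$ ($L{\left(h \right)} = \frac{-1 + 24}{h} = \frac{23}{h}$)
$\sqrt{L{\left(40 \right)} - 3462} = \sqrt{\frac{23}{40} - 3462} = \sqrt{- \frac{138457}{40}} = \frac{i \sqrt{1384570}}{20}$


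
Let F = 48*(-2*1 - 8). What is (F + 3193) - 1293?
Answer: 1420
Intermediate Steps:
F = -480 (F = 48*(-2 - 8) = 48*(-10) = -480)
(F + 3193) - 1293 = (-480 + 3193) - 1293 = 2713 - 1293 = 1420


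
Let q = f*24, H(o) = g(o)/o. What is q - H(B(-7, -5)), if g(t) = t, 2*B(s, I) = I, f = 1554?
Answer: 37295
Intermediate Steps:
B(s, I) = I/2
H(o) = 1 (H(o) = o/o = 1)
q = 37296 (q = 1554*24 = 37296)
q - H(B(-7, -5)) = 37296 - 1*1 = 37296 - 1 = 37295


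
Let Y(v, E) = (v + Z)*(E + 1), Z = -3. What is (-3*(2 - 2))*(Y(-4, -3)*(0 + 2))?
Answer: 0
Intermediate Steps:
Y(v, E) = (1 + E)*(-3 + v) (Y(v, E) = (v - 3)*(E + 1) = (-3 + v)*(1 + E) = (1 + E)*(-3 + v))
(-3*(2 - 2))*(Y(-4, -3)*(0 + 2)) = (-3*(2 - 2))*((-3 - 4 - 3*(-3) - 3*(-4))*(0 + 2)) = (-3*0)*((-3 - 4 + 9 + 12)*2) = 0*(14*2) = 0*28 = 0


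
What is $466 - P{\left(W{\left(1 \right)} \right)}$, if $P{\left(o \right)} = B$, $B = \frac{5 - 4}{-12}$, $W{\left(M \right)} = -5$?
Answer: $\frac{5593}{12} \approx 466.08$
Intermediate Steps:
$B = - \frac{1}{12}$ ($B = \left(5 - 4\right) \left(- \frac{1}{12}\right) = 1 \left(- \frac{1}{12}\right) = - \frac{1}{12} \approx -0.083333$)
$P{\left(o \right)} = - \frac{1}{12}$
$466 - P{\left(W{\left(1 \right)} \right)} = 466 - - \frac{1}{12} = 466 + \frac{1}{12} = \frac{5593}{12}$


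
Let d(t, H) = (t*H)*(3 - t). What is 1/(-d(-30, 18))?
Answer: 1/17820 ≈ 5.6117e-5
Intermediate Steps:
d(t, H) = H*t*(3 - t) (d(t, H) = (H*t)*(3 - t) = H*t*(3 - t))
1/(-d(-30, 18)) = 1/(-18*(-30)*(3 - 1*(-30))) = 1/(-18*(-30)*(3 + 30)) = 1/(-18*(-30)*33) = 1/(-1*(-17820)) = 1/17820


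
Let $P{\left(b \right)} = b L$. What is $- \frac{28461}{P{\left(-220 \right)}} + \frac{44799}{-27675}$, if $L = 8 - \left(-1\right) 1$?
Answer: $\frac{5177453}{405900} \approx 12.755$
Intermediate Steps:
$L = 9$ ($L = 8 - -1 = 8 + 1 = 9$)
$P{\left(b \right)} = 9 b$ ($P{\left(b \right)} = b 9 = 9 b$)
$- \frac{28461}{P{\left(-220 \right)}} + \frac{44799}{-27675} = - \frac{28461}{9 \left(-220\right)} + \frac{44799}{-27675} = - \frac{28461}{-1980} + 44799 \left(- \frac{1}{27675}\right) = \left(-28461\right) \left(- \frac{1}{1980}\right) - \frac{14933}{9225} = \frac{9487}{660} - \frac{14933}{9225} = \frac{5177453}{405900}$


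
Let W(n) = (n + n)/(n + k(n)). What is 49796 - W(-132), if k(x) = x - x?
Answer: 49794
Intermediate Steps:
k(x) = 0
W(n) = 2 (W(n) = (n + n)/(n + 0) = (2*n)/n = 2)
49796 - W(-132) = 49796 - 1*2 = 49796 - 2 = 49794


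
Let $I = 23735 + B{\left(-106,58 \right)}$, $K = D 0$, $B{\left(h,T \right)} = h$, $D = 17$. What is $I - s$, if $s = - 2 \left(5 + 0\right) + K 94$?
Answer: $23639$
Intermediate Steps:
$K = 0$ ($K = 17 \cdot 0 = 0$)
$I = 23629$ ($I = 23735 - 106 = 23629$)
$s = -10$ ($s = - 2 \left(5 + 0\right) + 0 \cdot 94 = \left(-2\right) 5 + 0 = -10 + 0 = -10$)
$I - s = 23629 - -10 = 23629 + 10 = 23639$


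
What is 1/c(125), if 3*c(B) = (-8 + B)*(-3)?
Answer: -1/117 ≈ -0.0085470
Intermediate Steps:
c(B) = 8 - B (c(B) = ((-8 + B)*(-3))/3 = (24 - 3*B)/3 = 8 - B)
1/c(125) = 1/(8 - 1*125) = 1/(8 - 125) = 1/(-117) = -1/117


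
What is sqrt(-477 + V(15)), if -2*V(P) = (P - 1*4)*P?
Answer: I*sqrt(2238)/2 ≈ 23.654*I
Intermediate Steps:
V(P) = -P*(-4 + P)/2 (V(P) = -(P - 1*4)*P/2 = -(P - 4)*P/2 = -(-4 + P)*P/2 = -P*(-4 + P)/2)
sqrt(-477 + V(15)) = sqrt(-477 + (1/2)*15*(4 - 1*15)) = sqrt(-477 + (1/2)*15*(4 - 15)) = sqrt(-477 + (1/2)*15*(-11)) = sqrt(-477 - 165/2) = sqrt(-1119/2) = I*sqrt(2238)/2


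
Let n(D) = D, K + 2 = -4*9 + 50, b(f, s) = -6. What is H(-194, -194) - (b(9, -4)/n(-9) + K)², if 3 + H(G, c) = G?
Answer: -3217/9 ≈ -357.44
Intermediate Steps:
H(G, c) = -3 + G
K = 12 (K = -2 + (-4*9 + 50) = -2 + (-36 + 50) = -2 + 14 = 12)
H(-194, -194) - (b(9, -4)/n(-9) + K)² = (-3 - 194) - (-6/(-9) + 12)² = -197 - (-6*(-⅑) + 12)² = -197 - (⅔ + 12)² = -197 - (38/3)² = -197 - 1*1444/9 = -197 - 1444/9 = -3217/9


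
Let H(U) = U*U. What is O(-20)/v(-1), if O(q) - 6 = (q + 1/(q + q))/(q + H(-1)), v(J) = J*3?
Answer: -1787/760 ≈ -2.3513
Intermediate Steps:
v(J) = 3*J
H(U) = U**2
O(q) = 6 + (q + 1/(2*q))/(1 + q) (O(q) = 6 + (q + 1/(q + q))/(q + (-1)**2) = 6 + (q + 1/(2*q))/(q + 1) = 6 + (q + 1/(2*q))/(1 + q))
O(-20)/v(-1) = ((1/2)*(1 + 12*(-20) + 14*(-20)**2)/(-20*(1 - 20)))/((3*(-1))) = ((1/2)*(-1/20)*(1 - 240 + 14*400)/(-19))/(-3) = ((1/2)*(-1/20)*(-1/19)*(1 - 240 + 5600))*(-1/3) = ((1/2)*(-1/20)*(-1/19)*5361)*(-1/3) = (5361/760)*(-1/3) = -1787/760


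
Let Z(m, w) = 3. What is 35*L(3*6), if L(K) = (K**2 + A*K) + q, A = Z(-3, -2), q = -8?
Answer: 12950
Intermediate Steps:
A = 3
L(K) = -8 + K**2 + 3*K (L(K) = (K**2 + 3*K) - 8 = -8 + K**2 + 3*K)
35*L(3*6) = 35*(-8 + (3*6)**2 + 3*(3*6)) = 35*(-8 + 18**2 + 3*18) = 35*(-8 + 324 + 54) = 35*370 = 12950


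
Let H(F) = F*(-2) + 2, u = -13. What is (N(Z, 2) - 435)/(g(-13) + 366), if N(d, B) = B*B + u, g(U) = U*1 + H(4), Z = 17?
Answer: -444/347 ≈ -1.2795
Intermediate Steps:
H(F) = 2 - 2*F (H(F) = -2*F + 2 = 2 - 2*F)
g(U) = -6 + U (g(U) = U*1 + (2 - 2*4) = U + (2 - 8) = U - 6 = -6 + U)
N(d, B) = -13 + B² (N(d, B) = B*B - 13 = B² - 13 = -13 + B²)
(N(Z, 2) - 435)/(g(-13) + 366) = ((-13 + 2²) - 435)/((-6 - 13) + 366) = ((-13 + 4) - 435)/(-19 + 366) = (-9 - 435)/347 = -444*1/347 = -444/347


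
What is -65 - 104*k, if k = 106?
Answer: -11089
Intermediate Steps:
-65 - 104*k = -65 - 104*106 = -65 - 11024 = -11089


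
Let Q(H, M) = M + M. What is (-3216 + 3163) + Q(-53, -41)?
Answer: -135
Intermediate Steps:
Q(H, M) = 2*M
(-3216 + 3163) + Q(-53, -41) = (-3216 + 3163) + 2*(-41) = -53 - 82 = -135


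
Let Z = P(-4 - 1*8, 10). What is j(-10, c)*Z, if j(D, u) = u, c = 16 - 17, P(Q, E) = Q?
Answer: 12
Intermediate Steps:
c = -1
Z = -12 (Z = -4 - 1*8 = -4 - 8 = -12)
j(-10, c)*Z = -1*(-12) = 12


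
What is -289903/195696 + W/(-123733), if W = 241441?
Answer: -83119605835/24214053168 ≈ -3.4327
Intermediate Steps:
-289903/195696 + W/(-123733) = -289903/195696 + 241441/(-123733) = -289903*1/195696 + 241441*(-1/123733) = -289903/195696 - 241441/123733 = -83119605835/24214053168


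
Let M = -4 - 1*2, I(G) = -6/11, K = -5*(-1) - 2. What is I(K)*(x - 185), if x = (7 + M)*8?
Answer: 1062/11 ≈ 96.545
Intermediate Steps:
K = 3 (K = 5 - 2 = 3)
I(G) = -6/11 (I(G) = -6*1/11 = -6/11)
M = -6 (M = -4 - 2 = -6)
x = 8 (x = (7 - 6)*8 = 1*8 = 8)
I(K)*(x - 185) = -6*(8 - 185)/11 = -6/11*(-177) = 1062/11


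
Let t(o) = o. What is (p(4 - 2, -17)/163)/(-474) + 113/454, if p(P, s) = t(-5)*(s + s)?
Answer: 4326713/17538474 ≈ 0.24670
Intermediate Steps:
p(P, s) = -10*s (p(P, s) = -5*(s + s) = -10*s)
(p(4 - 2, -17)/163)/(-474) + 113/454 = (-10*(-17)/163)/(-474) + 113/454 = (170*(1/163))*(-1/474) + 113*(1/454) = (170/163)*(-1/474) + 113/454 = -85/38631 + 113/454 = 4326713/17538474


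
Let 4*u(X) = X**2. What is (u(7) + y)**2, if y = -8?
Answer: 289/16 ≈ 18.063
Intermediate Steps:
u(X) = X**2/4
(u(7) + y)**2 = ((1/4)*7**2 - 8)**2 = ((1/4)*49 - 8)**2 = (49/4 - 8)**2 = (17/4)**2 = 289/16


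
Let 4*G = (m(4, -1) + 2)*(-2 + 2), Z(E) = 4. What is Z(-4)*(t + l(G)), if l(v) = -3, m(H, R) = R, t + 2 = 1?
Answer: -16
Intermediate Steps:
t = -1 (t = -2 + 1 = -1)
G = 0 (G = ((-1 + 2)*(-2 + 2))/4 = (1*0)/4 = (¼)*0 = 0)
Z(-4)*(t + l(G)) = 4*(-1 - 3) = 4*(-4) = -16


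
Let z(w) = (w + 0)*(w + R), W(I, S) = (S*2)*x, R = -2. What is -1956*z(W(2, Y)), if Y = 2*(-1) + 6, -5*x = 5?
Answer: -156480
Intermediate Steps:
x = -1 (x = -⅕*5 = -1)
Y = 4 (Y = -2 + 6 = 4)
W(I, S) = -2*S (W(I, S) = (S*2)*(-1) = (2*S)*(-1) = -2*S)
z(w) = w*(-2 + w) (z(w) = (w + 0)*(w - 2) = w*(-2 + w))
-1956*z(W(2, Y)) = -1956*(-2*4)*(-2 - 2*4) = -(-15648)*(-2 - 8) = -(-15648)*(-10) = -1956*80 = -156480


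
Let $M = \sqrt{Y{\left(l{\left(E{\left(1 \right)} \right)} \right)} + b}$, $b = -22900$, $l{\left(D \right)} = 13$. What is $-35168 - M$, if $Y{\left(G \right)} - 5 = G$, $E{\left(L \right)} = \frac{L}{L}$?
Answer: $-35168 - i \sqrt{22882} \approx -35168.0 - 151.27 i$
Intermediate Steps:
$E{\left(L \right)} = 1$
$Y{\left(G \right)} = 5 + G$
$M = i \sqrt{22882}$ ($M = \sqrt{\left(5 + 13\right) - 22900} = \sqrt{18 - 22900} = \sqrt{-22882} = i \sqrt{22882} \approx 151.27 i$)
$-35168 - M = -35168 - i \sqrt{22882}$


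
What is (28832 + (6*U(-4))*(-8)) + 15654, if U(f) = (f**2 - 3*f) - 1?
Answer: 43190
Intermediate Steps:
U(f) = -1 + f**2 - 3*f
(28832 + (6*U(-4))*(-8)) + 15654 = (28832 + (6*(-1 + (-4)**2 - 3*(-4)))*(-8)) + 15654 = (28832 + (6*(-1 + 16 + 12))*(-8)) + 15654 = (28832 + (6*27)*(-8)) + 15654 = (28832 + 162*(-8)) + 15654 = (28832 - 1296) + 15654 = 27536 + 15654 = 43190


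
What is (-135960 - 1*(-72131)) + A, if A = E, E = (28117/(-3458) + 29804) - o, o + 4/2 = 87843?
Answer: -421440745/3458 ≈ -1.2187e+5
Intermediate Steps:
o = 87841 (o = -2 + 87843 = 87841)
E = -200720063/3458 (E = (28117/(-3458) + 29804) - 1*87841 = (28117*(-1/3458) + 29804) - 87841 = (-28117/3458 + 29804) - 87841 = 103034115/3458 - 87841 = -200720063/3458 ≈ -58045.)
A = -200720063/3458 ≈ -58045.
(-135960 - 1*(-72131)) + A = (-135960 - 1*(-72131)) - 200720063/3458 = (-135960 + 72131) - 200720063/3458 = -63829 - 200720063/3458 = -421440745/3458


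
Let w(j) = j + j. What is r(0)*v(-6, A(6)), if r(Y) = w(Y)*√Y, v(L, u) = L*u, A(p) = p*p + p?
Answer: 0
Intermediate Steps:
A(p) = p + p² (A(p) = p² + p = p + p²)
w(j) = 2*j
r(Y) = 2*Y^(3/2) (r(Y) = (2*Y)*√Y = 2*Y^(3/2))
r(0)*v(-6, A(6)) = (2*0^(3/2))*(-36*(1 + 6)) = (2*0)*(-36*7) = 0*(-6*42) = 0*(-252) = 0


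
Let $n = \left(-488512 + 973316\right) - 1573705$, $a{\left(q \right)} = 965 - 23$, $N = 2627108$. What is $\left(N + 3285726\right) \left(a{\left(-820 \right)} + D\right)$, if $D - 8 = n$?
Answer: $-6432873663134$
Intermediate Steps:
$a{\left(q \right)} = 942$
$n = -1088901$ ($n = 484804 - 1573705 = -1088901$)
$D = -1088893$ ($D = 8 - 1088901 = -1088893$)
$\left(N + 3285726\right) \left(a{\left(-820 \right)} + D\right) = \left(2627108 + 3285726\right) \left(942 - 1088893\right) = 5912834 \left(-1087951\right) = -6432873663134$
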